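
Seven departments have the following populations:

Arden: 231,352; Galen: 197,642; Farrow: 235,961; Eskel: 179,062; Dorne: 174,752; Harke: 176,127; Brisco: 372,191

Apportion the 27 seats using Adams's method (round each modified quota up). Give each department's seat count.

Arden=4; Galen=4; Farrow=4; Eskel=3; Dorne=3; Harke=3; Brisco=6

Standard divisor 1567087/27 ≈ 58040.259; standard quotas: Arden 3.986, Galen 3.405, Farrow 4.065, Eskel 3.085, Dorne 3.011, Harke 3.035, Brisco 6.413.
Rounding up gives 4, 4, 5, 4, 4, 4, 7 = 32 seats, so the divisor must be adjusted.
With modified divisor 64000: modified quotas Arden 3.615, Galen 3.088, Farrow 3.687, Eskel 2.798, Dorne 2.731, Harke 2.752, Brisco 5.815.
Rounding up: Arden 4, Galen 4, Farrow 4, Eskel 3, Dorne 3, Harke 3, Brisco 6 (total 27).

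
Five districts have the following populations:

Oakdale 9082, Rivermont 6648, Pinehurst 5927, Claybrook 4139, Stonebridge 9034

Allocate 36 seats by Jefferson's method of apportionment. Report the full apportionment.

Standard divisor 34830/36 ≈ 967.5; standard quotas: Oakdale 9.387, Rivermont 6.871, Pinehurst 6.126, Claybrook 4.278, Stonebridge 9.337.
Rounding down gives 9, 6, 6, 4, 9 = 34 seats, so the divisor must be adjusted.
With modified divisor 906: modified quotas Oakdale 10.024, Rivermont 7.338, Pinehurst 6.542, Claybrook 4.568, Stonebridge 9.971.
Rounding down: Oakdale 10, Rivermont 7, Pinehurst 6, Claybrook 4, Stonebridge 9 (total 36).

Oakdale: 10, Rivermont: 7, Pinehurst: 6, Claybrook: 4, Stonebridge: 9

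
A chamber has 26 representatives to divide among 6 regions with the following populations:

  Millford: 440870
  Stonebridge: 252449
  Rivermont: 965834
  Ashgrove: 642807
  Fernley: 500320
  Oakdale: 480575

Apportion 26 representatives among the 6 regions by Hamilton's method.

Millford=3, Stonebridge=2, Rivermont=8, Ashgrove=5, Fernley=4, Oakdale=4

The standard divisor is 3282855/26 ≈ 126263.654.
Standard quotas: Millford 3.4917, Stonebridge 1.9994, Rivermont 7.6493, Ashgrove 5.0910, Fernley 3.9625, Oakdale 3.8061.
Lower quotas: Millford 3, Stonebridge 1, Rivermont 7, Ashgrove 5, Fernley 3, Oakdale 3 (sum 22, leaving 4 seats).
Remainders in descending order: Stonebridge 0.9994, Fernley 0.9625, Oakdale 0.8061, Rivermont 0.6493, Millford 0.4917, Ashgrove 0.0910.
The surplus seats go to Stonebridge, Fernley, Oakdale, Rivermont.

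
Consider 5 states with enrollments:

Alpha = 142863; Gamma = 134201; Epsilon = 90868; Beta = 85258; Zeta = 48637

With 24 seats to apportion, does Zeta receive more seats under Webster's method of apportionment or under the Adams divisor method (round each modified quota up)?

Adams

Webster: Alpha 7, Gamma 7, Epsilon 4, Beta 4, Zeta 2.
Adams: Alpha 7, Gamma 6, Epsilon 4, Beta 4, Zeta 3.
Zeta gets 2 under Webster and 3 under Adams.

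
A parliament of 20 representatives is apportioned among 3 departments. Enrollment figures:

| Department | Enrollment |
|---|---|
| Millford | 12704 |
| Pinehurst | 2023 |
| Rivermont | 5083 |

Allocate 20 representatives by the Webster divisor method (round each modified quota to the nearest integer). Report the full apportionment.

Standard divisor 19810/20 ≈ 990.5; standard quotas: Millford 12.826, Pinehurst 2.042, Rivermont 5.132.
Rounding to the nearest integer gives Millford 13, Pinehurst 2, Rivermont 5 — total 20, matching the house size, so no adjustment is needed.

Millford: 13; Pinehurst: 2; Rivermont: 5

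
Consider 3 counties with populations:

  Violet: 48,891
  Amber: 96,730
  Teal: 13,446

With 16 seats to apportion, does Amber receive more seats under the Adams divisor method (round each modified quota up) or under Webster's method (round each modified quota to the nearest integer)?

Webster

Adams: Violet 5, Amber 9, Teal 2.
Webster: Violet 5, Amber 10, Teal 1.
Amber gets 9 under Adams and 10 under Webster.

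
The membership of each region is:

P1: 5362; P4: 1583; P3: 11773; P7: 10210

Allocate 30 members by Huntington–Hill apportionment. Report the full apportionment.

With divisor 976: modified quotas P1 5.494, P4 1.622, P3 12.062, P7 10.461.
Geometric-mean thresholds: P1 √(5·6)=5.477, P4 √(1·2)=1.414, P3 √(12·13)=12.490, P7 √(10·11)=10.488.
Each quota rounded against its threshold gives P1 6, P4 2, P3 12, P7 10 (total 30).

P1=6; P4=2; P3=12; P7=10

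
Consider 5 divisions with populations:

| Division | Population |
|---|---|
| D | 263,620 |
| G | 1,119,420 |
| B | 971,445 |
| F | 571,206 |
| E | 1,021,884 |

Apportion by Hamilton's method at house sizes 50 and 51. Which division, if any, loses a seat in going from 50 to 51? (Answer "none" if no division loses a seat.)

D

At 50 seats: D 4, G 14, B 12, F 7, E 13.
At 51 seats: D 3, G 15, B 13, F 7, E 13.
D drops from 4 to 3.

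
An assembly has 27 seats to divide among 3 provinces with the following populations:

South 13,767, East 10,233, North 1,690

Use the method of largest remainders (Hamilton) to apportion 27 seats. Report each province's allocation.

South=14, East=11, North=2

The standard divisor is 25690/27 ≈ 951.481.
Standard quotas: South 14.4690, East 10.7548, North 1.7762.
Lower quotas: South 14, East 10, North 1 (sum 25, leaving 2 seats).
Remainders in descending order: North 0.7762, East 0.7548, South 0.4690.
The surplus seats go to North, East.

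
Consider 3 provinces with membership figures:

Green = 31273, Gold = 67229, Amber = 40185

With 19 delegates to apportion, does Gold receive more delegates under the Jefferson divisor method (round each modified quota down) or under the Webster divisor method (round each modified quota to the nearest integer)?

Jefferson

Jefferson: Green 4, Gold 10, Amber 5.
Webster: Green 4, Gold 9, Amber 6.
Gold gets 10 under Jefferson and 9 under Webster.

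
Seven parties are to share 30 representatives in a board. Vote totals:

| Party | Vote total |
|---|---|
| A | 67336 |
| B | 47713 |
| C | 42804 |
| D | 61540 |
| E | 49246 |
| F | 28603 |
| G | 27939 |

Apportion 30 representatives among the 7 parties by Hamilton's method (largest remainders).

Standard divisor: 325181 ÷ 30 ≈ 10839.367.
Standard quotas: A 6.2122, B 4.4018, C 3.9489, D 5.6775, E 4.5433, F 2.6388, G 2.5775.
Lower quotas: A 6, B 4, C 3, D 5, E 4, F 2, G 2 (sum 26, leaving 4 seats).
Remainders in descending order: C 0.9489, D 0.6775, F 0.6388, G 0.5775, E 0.5433, B 0.4018, A 0.2122.
The surplus seats go to C, D, F, G.

A 6; B 4; C 4; D 6; E 4; F 3; G 3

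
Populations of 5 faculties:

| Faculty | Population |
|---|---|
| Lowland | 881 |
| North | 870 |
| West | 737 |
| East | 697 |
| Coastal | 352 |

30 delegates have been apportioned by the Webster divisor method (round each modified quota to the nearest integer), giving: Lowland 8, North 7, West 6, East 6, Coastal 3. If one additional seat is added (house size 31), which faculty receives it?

North

Priority for the next seat is population ÷ (current seats + 0.5).
Priorities: Lowland 103.647, North 116.000, West 113.385, East 107.231, Coastal 100.571.
Highest priority: North.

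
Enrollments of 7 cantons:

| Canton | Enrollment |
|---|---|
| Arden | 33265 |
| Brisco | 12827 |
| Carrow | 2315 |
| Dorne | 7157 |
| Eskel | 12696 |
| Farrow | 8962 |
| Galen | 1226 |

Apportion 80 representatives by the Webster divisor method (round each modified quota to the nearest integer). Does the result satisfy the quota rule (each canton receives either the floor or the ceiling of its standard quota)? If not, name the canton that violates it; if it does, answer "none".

Standard quotas: Arden 33.923, Brisco 13.081, Carrow 2.361, Dorne 7.299, Eskel 12.947, Farrow 9.139, Galen 1.250.
Webster allocation: Arden 35, Brisco 13, Carrow 2, Dorne 7, Eskel 13, Farrow 9, Galen 1.
Arden has quota 33.923 (lower 33, upper 34) but receives 35 — outside the quota interval.

Arden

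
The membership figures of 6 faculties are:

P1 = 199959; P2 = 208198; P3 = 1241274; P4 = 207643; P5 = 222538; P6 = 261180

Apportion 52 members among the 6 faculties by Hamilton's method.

Total 2340792; standard divisor 2340792/52 ≈ 45015.231.
Standard quotas: P1 4.4420, P2 4.6251, P3 27.5745, P4 4.6127, P5 4.9436, P6 5.8020.
Lower quotas: P1 4, P2 4, P3 27, P4 4, P5 4, P6 5 (sum 48, leaving 4 seats).
Remainders in descending order: P5 0.9436, P6 0.8020, P2 0.6251, P4 0.6127, P3 0.5745, P1 0.4420.
Largest remainders: P5, P6, P2, P4 receive the extra seats.

P1 4, P2 5, P3 27, P4 5, P5 5, P6 6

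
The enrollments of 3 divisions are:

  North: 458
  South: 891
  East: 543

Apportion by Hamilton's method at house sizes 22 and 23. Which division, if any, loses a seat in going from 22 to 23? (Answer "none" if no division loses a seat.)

At 22 seats: North 5, South 11, East 6.
At 23 seats: North 5, South 11, East 7.
No division's allocation decreased.

none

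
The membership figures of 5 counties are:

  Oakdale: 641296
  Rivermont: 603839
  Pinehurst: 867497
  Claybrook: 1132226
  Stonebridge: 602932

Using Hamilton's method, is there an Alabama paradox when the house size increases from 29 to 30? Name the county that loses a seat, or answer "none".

At 29 seats: Oakdale 5, Rivermont 5, Pinehurst 6, Claybrook 8, Stonebridge 5.
At 30 seats: Oakdale 5, Rivermont 5, Pinehurst 7, Claybrook 9, Stonebridge 4.
Stonebridge drops from 5 to 4.

Stonebridge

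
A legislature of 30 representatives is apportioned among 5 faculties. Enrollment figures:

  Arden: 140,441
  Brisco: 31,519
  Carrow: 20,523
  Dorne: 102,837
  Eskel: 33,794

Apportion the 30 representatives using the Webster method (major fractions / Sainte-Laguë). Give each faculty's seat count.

Standard divisor 329114/30 ≈ 10970.467; standard quotas: Arden 12.802, Brisco 2.873, Carrow 1.871, Dorne 9.374, Eskel 3.080.
Rounding to the nearest integer gives Arden 13, Brisco 3, Carrow 2, Dorne 9, Eskel 3 — total 30, matching the house size, so no adjustment is needed.

Arden 13; Brisco 3; Carrow 2; Dorne 9; Eskel 3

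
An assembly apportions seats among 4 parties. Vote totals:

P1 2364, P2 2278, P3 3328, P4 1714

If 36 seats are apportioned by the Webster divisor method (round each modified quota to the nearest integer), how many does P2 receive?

9

Standard divisor 9684/36 ≈ 269; standard quotas: P1 8.788, P2 8.468, P3 12.372, P4 6.372.
Rounding to the nearest integer gives 9, 8, 12, 6 = 35 seats, so the divisor must be adjusted.
With modified divisor 267: modified quotas P1 8.854, P2 8.532, P3 12.464, P4 6.419.
Rounding to the nearest integer: P1 9, P2 9, P3 12, P4 6 (total 36).
P2 receives 9.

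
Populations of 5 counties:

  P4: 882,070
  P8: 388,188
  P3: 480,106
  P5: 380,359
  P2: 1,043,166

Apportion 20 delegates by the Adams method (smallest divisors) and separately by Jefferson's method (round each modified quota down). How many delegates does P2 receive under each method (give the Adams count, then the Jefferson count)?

6 and 7

Adams: P4 5, P8 3, P3 3, P5 3, P2 6.
Jefferson: P4 6, P8 2, P3 3, P5 2, P2 7.
P2 gets 6 under Adams and 7 under Jefferson.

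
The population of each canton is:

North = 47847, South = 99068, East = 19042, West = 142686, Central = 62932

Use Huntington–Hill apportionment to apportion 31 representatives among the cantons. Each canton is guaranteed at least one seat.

North 4, South 8, East 2, West 12, Central 5

With divisor 12047: modified quotas North 3.972, South 8.223, East 1.581, West 11.844, Central 5.224.
Geometric-mean thresholds: North √(3·4)=3.464, South √(8·9)=8.485, East √(1·2)=1.414, West √(11·12)=11.489, Central √(5·6)=5.477.
Each quota rounded against its threshold gives North 4, South 8, East 2, West 12, Central 5 (total 31).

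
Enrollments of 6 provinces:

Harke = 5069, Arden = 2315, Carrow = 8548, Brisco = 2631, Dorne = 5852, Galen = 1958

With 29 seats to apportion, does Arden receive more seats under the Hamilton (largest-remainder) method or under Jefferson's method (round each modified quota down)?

Hamilton

Hamilton: Harke 6, Arden 3, Carrow 9, Brisco 3, Dorne 6, Galen 2.
Jefferson: Harke 6, Arden 2, Carrow 10, Brisco 3, Dorne 6, Galen 2.
Arden gets 3 under Hamilton and 2 under Jefferson.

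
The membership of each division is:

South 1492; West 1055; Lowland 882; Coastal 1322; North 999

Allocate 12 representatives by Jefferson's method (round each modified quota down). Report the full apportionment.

South 3; West 2; Lowland 2; Coastal 3; North 2

Standard divisor 5750/12 ≈ 479.167; standard quotas: South 3.114, West 2.202, Lowland 1.841, Coastal 2.759, North 2.085.
Rounding down gives 3, 2, 1, 2, 2 = 10 seats, so the divisor must be adjusted.
With modified divisor 400: modified quotas South 3.730, West 2.638, Lowland 2.205, Coastal 3.305, North 2.498.
Rounding down: South 3, West 2, Lowland 2, Coastal 3, North 2 (total 12).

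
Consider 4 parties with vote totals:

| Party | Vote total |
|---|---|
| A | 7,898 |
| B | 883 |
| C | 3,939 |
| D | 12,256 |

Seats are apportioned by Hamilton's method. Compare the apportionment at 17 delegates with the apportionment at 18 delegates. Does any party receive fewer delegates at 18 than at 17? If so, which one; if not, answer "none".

At 17 seats: A 5, B 1, C 3, D 8.
At 18 seats: A 6, B 0, C 3, D 9.
B drops from 1 to 0.

B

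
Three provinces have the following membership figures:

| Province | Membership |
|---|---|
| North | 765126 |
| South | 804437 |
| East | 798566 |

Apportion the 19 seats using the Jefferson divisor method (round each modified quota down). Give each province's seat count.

Standard divisor 2368129/19 ≈ 124638.368; standard quotas: North 6.139, South 6.454, East 6.407.
Rounding down gives 6, 6, 6 = 18 seats, so the divisor must be adjusted.
With modified divisor 114500: modified quotas North 6.682, South 7.026, East 6.974.
Rounding down: North 6, South 7, East 6 (total 19).

North: 6, South: 7, East: 6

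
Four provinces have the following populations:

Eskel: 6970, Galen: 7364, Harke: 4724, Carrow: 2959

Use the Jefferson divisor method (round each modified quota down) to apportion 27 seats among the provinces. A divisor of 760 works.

Eskel 9, Galen 9, Harke 6, Carrow 3

With modified divisor 760: modified quotas Eskel 9.171, Galen 9.689, Harke 6.216, Carrow 3.893.
Rounding down: Eskel 9, Galen 9, Harke 6, Carrow 3 (total 27).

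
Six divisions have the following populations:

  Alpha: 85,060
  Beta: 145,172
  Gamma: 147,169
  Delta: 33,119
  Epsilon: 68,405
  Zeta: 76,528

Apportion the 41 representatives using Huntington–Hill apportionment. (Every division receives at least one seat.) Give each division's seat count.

Alpha 6, Beta 11, Gamma 11, Delta 2, Epsilon 5, Zeta 6

With divisor 13681: modified quotas Alpha 6.217, Beta 10.611, Gamma 10.757, Delta 2.421, Epsilon 5.000, Zeta 5.594.
Geometric-mean thresholds: Alpha √(6·7)=6.481, Beta √(10·11)=10.488, Gamma √(10·11)=10.488, Delta √(2·3)=2.449, Epsilon √(5·6)=5.477, Zeta √(5·6)=5.477.
Each quota rounded against its threshold gives Alpha 6, Beta 11, Gamma 11, Delta 2, Epsilon 5, Zeta 6 (total 41).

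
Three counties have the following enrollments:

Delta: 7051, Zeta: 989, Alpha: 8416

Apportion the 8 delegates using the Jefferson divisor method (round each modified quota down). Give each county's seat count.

Standard divisor 16456/8 ≈ 2057; standard quotas: Delta 3.428, Zeta 0.481, Alpha 4.091.
Rounding down gives 3, 0, 4 = 7 seats, so the divisor must be adjusted.
With modified divisor 1700: modified quotas Delta 4.148, Zeta 0.582, Alpha 4.951.
Rounding down: Delta 4, Zeta 0, Alpha 4 (total 8).

Delta 4, Zeta 0, Alpha 4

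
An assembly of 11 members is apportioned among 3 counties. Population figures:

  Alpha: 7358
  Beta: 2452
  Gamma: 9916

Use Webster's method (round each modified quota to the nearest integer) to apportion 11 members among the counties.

Alpha=4, Beta=1, Gamma=6

Standard divisor 19726/11 ≈ 1793.273; standard quotas: Alpha 4.103, Beta 1.367, Gamma 5.530.
Rounding to the nearest integer gives Alpha 4, Beta 1, Gamma 6 — total 11, matching the house size, so no adjustment is needed.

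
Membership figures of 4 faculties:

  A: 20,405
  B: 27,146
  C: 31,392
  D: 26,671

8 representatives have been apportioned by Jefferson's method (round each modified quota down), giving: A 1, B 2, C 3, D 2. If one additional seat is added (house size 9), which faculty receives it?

A

Priority for the next seat is population ÷ (current seats + 1).
Priorities: A 10202.500, B 9048.667, C 7848.000, D 8890.333.
Highest priority: A.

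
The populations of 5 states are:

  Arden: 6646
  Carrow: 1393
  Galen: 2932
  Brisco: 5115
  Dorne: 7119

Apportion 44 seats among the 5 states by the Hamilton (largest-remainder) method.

Arden: 13; Carrow: 3; Galen: 5; Brisco: 10; Dorne: 13

Total 23205; standard divisor 23205/44 ≈ 527.386.
Standard quotas: Arden 12.6018, Carrow 2.6413, Galen 5.5595, Brisco 9.6988, Dorne 13.4986.
Lower quotas: Arden 12, Carrow 2, Galen 5, Brisco 9, Dorne 13 (sum 41, leaving 3 seats).
Remainders in descending order: Brisco 0.6988, Carrow 0.6413, Arden 0.6018, Galen 0.5595, Dorne 0.4986.
Largest remainders: Brisco, Carrow, Arden receive the extra seats.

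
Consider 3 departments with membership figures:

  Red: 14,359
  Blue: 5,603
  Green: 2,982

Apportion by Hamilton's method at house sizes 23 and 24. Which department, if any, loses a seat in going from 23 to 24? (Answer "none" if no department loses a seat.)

none

At 23 seats: Red 14, Blue 6, Green 3.
At 24 seats: Red 15, Blue 6, Green 3.
No department's allocation decreased.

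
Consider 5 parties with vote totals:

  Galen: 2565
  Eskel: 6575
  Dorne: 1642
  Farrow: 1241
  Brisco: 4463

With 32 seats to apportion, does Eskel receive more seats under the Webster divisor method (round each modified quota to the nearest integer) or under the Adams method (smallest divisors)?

Webster

Webster: Galen 5, Eskel 13, Dorne 3, Farrow 2, Brisco 9.
Adams: Galen 5, Eskel 12, Dorne 3, Farrow 3, Brisco 9.
Eskel gets 13 under Webster and 12 under Adams.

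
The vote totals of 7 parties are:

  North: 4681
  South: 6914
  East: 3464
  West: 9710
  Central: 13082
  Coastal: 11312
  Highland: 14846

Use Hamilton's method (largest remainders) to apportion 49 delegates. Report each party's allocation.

North 4, South 5, East 3, West 7, Central 10, Coastal 9, Highland 11

Standard divisor: 64009 ÷ 49 ≈ 1306.306.
Standard quotas: North 3.5834, South 5.2928, East 2.6518, West 7.4332, Central 10.0145, Coastal 8.6595, Highland 11.3649.
Lower quotas: North 3, South 5, East 2, West 7, Central 10, Coastal 8, Highland 11 (sum 46, leaving 3 seats).
Remainders in descending order: Coastal 0.6595, East 0.6518, North 0.5834, West 0.4332, Highland 0.3649, South 0.2928, Central 0.0145.
The surplus seats go to Coastal, East, North.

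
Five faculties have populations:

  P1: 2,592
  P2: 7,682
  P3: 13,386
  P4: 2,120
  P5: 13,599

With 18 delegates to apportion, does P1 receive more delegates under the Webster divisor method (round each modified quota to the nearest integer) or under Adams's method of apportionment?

Webster: P1 1, P2 4, P3 6, P4 1, P5 6.
Adams: P1 2, P2 3, P3 6, P4 1, P5 6.
P1 gets 1 under Webster and 2 under Adams.

Adams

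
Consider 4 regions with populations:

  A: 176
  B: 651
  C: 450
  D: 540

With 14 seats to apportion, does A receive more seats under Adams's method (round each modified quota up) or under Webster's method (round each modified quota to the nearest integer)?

Adams

Adams: A 2, B 5, C 3, D 4.
Webster: A 1, B 5, C 4, D 4.
A gets 2 under Adams and 1 under Webster.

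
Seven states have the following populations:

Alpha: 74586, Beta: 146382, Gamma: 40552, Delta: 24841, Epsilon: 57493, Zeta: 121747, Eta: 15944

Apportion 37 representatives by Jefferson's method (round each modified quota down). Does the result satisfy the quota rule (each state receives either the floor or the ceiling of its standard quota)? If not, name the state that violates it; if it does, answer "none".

none

Standard quotas: Alpha 5.731, Beta 11.247, Gamma 3.116, Delta 1.909, Epsilon 4.418, Zeta 9.355, Eta 1.225.
Jefferson allocation: Alpha 6, Beta 12, Gamma 3, Delta 2, Epsilon 4, Zeta 9, Eta 1.
Every allocation lies between the lower and upper quota.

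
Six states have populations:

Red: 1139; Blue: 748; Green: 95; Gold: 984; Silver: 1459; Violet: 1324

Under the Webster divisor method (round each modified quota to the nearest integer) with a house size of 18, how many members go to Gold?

Standard divisor 5749/18 ≈ 319.389; standard quotas: Red 3.566, Blue 2.342, Green 0.297, Gold 3.081, Silver 4.568, Violet 4.145.
Rounding to the nearest integer gives Red 4, Blue 2, Green 0, Gold 3, Silver 5, Violet 4 — total 18, matching the house size, so no adjustment is needed.
Gold receives 3.

3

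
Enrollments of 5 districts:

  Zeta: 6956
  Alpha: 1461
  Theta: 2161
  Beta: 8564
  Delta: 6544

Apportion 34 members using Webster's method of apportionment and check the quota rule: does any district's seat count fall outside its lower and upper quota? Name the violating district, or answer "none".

Standard quotas: Zeta 9.208, Alpha 1.934, Theta 2.860, Beta 11.336, Delta 8.662.
Webster allocation: Zeta 9, Alpha 2, Theta 3, Beta 11, Delta 9.
Every allocation lies between the lower and upper quota.

none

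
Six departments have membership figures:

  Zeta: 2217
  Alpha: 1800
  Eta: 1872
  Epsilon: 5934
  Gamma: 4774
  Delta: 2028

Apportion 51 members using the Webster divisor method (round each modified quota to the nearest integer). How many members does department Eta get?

5

Standard divisor 18625/51 ≈ 365.196; standard quotas: Zeta 6.071, Alpha 4.929, Eta 5.126, Epsilon 16.249, Gamma 13.072, Delta 5.553.
Rounding to the nearest integer gives Zeta 6, Alpha 5, Eta 5, Epsilon 16, Gamma 13, Delta 6 — total 51, matching the house size, so no adjustment is needed.
Eta receives 5.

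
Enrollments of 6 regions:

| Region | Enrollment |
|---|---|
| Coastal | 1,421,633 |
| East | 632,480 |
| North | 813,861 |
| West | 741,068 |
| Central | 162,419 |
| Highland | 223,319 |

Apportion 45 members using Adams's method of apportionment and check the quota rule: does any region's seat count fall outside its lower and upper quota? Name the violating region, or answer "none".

Standard quotas: Coastal 16.014, East 7.125, North 9.168, West 8.348, Central 1.830, Highland 2.516.
Adams allocation: Coastal 16, East 7, North 9, West 8, Central 2, Highland 3.
Every allocation lies between the lower and upper quota.

none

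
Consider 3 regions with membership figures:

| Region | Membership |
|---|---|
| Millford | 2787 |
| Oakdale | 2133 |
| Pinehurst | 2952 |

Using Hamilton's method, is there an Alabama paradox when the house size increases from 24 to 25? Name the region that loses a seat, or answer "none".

At 24 seats: Millford 8, Oakdale 7, Pinehurst 9.
At 25 seats: Millford 9, Oakdale 7, Pinehurst 9.
No region's allocation decreased.

none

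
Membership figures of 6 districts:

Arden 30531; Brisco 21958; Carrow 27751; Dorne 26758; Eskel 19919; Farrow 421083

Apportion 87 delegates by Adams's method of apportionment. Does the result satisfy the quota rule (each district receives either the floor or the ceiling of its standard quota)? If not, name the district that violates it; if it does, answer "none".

Farrow

Standard quotas: Arden 4.847, Brisco 3.486, Carrow 4.406, Dorne 4.248, Eskel 3.162, Farrow 66.851.
Adams allocation: Arden 5, Brisco 4, Carrow 5, Dorne 5, Eskel 4, Farrow 64.
Farrow has quota 66.851 (lower 66, upper 67) but receives 64 — outside the quota interval.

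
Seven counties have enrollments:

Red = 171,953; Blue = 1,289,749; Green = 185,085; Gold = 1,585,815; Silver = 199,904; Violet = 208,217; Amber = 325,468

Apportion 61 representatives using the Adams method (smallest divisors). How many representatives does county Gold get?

Standard divisor 3966191/61 ≈ 65019.525; standard quotas: Red 2.645, Blue 19.836, Green 2.847, Gold 24.390, Silver 3.075, Violet 3.202, Amber 5.006.
Rounding up gives 3, 20, 3, 25, 4, 4, 6 = 65 seats, so the divisor must be adjusted.
With modified divisor 68400: modified quotas Red 2.514, Blue 18.856, Green 2.706, Gold 23.184, Silver 2.923, Violet 3.044, Amber 4.758.
Rounding up: Red 3, Blue 19, Green 3, Gold 24, Silver 3, Violet 4, Amber 5 (total 61).
Gold receives 24.

24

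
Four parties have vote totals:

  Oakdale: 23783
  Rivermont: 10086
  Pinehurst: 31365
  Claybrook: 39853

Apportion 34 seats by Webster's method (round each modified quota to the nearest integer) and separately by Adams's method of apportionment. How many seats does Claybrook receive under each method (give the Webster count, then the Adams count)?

13 and 12

Webster: Oakdale 8, Rivermont 3, Pinehurst 10, Claybrook 13.
Adams: Oakdale 8, Rivermont 4, Pinehurst 10, Claybrook 12.
Claybrook gets 13 under Webster and 12 under Adams.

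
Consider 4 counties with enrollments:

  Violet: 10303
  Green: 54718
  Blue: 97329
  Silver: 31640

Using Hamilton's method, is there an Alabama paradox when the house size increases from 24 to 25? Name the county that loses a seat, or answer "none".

none

At 24 seats: Violet 1, Green 7, Blue 12, Silver 4.
At 25 seats: Violet 1, Green 7, Blue 13, Silver 4.
No county's allocation decreased.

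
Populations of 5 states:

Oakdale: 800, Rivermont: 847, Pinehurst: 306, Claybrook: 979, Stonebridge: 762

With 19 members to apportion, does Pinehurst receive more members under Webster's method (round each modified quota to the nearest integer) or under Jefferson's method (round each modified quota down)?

Webster

Webster: Oakdale 4, Rivermont 4, Pinehurst 2, Claybrook 5, Stonebridge 4.
Jefferson: Oakdale 4, Rivermont 5, Pinehurst 1, Claybrook 5, Stonebridge 4.
Pinehurst gets 2 under Webster and 1 under Jefferson.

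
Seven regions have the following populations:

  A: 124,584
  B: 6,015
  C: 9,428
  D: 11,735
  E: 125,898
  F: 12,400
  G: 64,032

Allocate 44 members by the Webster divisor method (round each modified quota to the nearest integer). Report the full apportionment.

Standard divisor 354092/44 ≈ 8047.545; standard quotas: A 15.481, B 0.747, C 1.172, D 1.458, E 15.644, F 1.541, G 7.957.
Rounding to the nearest integer gives A 15, B 1, C 1, D 1, E 16, F 2, G 8 — total 44, matching the house size, so no adjustment is needed.

A 15, B 1, C 1, D 1, E 16, F 2, G 8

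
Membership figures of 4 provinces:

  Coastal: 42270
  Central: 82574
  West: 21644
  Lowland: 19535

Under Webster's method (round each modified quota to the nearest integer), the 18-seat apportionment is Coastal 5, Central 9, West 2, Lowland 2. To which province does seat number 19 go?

Central

Priority for the next seat is population ÷ (current seats + 0.5).
Priorities: Coastal 7685.455, Central 8692.000, West 8657.600, Lowland 7814.000.
Highest priority: Central.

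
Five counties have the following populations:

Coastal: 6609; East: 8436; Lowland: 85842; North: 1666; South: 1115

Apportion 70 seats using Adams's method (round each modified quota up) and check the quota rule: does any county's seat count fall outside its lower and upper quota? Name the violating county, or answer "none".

Standard quotas: Coastal 4.463, East 5.696, Lowland 57.963, North 1.125, South 0.753.
Adams allocation: Coastal 5, East 6, Lowland 56, North 2, South 1.
Lowland has quota 57.963 (lower 57, upper 58) but receives 56 — outside the quota interval.

Lowland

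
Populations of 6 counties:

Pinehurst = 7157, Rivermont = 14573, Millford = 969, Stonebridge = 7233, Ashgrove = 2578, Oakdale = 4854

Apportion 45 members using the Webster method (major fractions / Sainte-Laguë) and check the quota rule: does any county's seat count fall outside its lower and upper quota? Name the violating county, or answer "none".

none

Standard quotas: Pinehurst 8.620, Rivermont 17.551, Millford 1.167, Stonebridge 8.711, Ashgrove 3.105, Oakdale 5.846.
Webster allocation: Pinehurst 9, Rivermont 17, Millford 1, Stonebridge 9, Ashgrove 3, Oakdale 6.
Every allocation lies between the lower and upper quota.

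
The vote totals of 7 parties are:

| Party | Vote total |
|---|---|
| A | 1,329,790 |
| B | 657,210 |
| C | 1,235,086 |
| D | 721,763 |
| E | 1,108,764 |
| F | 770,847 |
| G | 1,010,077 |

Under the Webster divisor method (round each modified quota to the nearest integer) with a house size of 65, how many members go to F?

Standard divisor 6833537/65 ≈ 105131.338; standard quotas: A 12.649, B 6.251, C 11.748, D 6.865, E 10.546, F 7.332, G 9.608.
Rounding to the nearest integer gives 13, 6, 12, 7, 11, 7, 10 = 66 seats, so the divisor must be adjusted.
With modified divisor 106000: modified quotas A 12.545, B 6.200, C 11.652, D 6.809, E 10.460, F 7.272, G 9.529.
Rounding to the nearest integer: A 13, B 6, C 12, D 7, E 10, F 7, G 10 (total 65).
F receives 7.

7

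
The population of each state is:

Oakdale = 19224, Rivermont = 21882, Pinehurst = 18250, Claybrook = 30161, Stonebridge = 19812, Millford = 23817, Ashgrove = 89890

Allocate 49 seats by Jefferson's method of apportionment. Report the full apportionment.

Standard divisor 223036/49 ≈ 4551.755; standard quotas: Oakdale 4.223, Rivermont 4.807, Pinehurst 4.009, Claybrook 6.626, Stonebridge 4.353, Millford 5.232, Ashgrove 19.748.
Rounding down gives 4, 4, 4, 6, 4, 5, 19 = 46 seats, so the divisor must be adjusted.
With modified divisor 4290: modified quotas Oakdale 4.481, Rivermont 5.101, Pinehurst 4.254, Claybrook 7.031, Stonebridge 4.618, Millford 5.552, Ashgrove 20.953.
Rounding down: Oakdale 4, Rivermont 5, Pinehurst 4, Claybrook 7, Stonebridge 4, Millford 5, Ashgrove 20 (total 49).

Oakdale 4; Rivermont 5; Pinehurst 4; Claybrook 7; Stonebridge 4; Millford 5; Ashgrove 20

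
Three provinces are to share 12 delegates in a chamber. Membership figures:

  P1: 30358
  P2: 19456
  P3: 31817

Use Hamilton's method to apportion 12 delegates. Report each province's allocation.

P1 4, P2 3, P3 5

Standard divisor: 81631 ÷ 12 ≈ 6802.583.
Standard quotas: P1 4.4627, P2 2.8601, P3 4.6772.
Lower quotas: P1 4, P2 2, P3 4 (sum 10, leaving 2 seats).
Remainders in descending order: P2 0.8601, P3 0.6772, P1 0.4627.
Largest remainders: P2, P3 receive the extra seats.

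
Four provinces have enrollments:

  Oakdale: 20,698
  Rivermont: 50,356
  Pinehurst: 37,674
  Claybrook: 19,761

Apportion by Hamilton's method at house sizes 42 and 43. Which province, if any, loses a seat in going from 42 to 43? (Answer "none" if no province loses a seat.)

none

At 42 seats: Oakdale 7, Rivermont 17, Pinehurst 12, Claybrook 6.
At 43 seats: Oakdale 7, Rivermont 17, Pinehurst 12, Claybrook 7.
No province's allocation decreased.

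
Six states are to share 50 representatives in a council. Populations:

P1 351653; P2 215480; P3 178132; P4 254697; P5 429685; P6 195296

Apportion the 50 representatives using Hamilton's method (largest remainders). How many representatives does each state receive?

P1 11, P2 7, P3 5, P4 8, P5 13, P6 6

Total 1624943; standard divisor 1624943/50 ≈ 32498.86.
Standard quotas: P1 10.8205, P2 6.6304, P3 5.4812, P4 7.8371, P5 13.2215, P6 6.0093.
Lower quotas: P1 10, P2 6, P3 5, P4 7, P5 13, P6 6 (sum 47, leaving 3 seats).
Remainders in descending order: P4 0.8371, P1 0.8205, P2 0.6304, P3 0.4812, P5 0.2215, P6 0.0093.
The surplus seats go to P4, P1, P2.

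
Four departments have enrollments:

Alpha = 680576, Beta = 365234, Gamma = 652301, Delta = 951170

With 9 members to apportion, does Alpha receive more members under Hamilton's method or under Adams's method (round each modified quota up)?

Hamilton: Alpha 3, Beta 1, Gamma 2, Delta 3.
Adams: Alpha 2, Beta 2, Gamma 2, Delta 3.
Alpha gets 3 under Hamilton and 2 under Adams.

Hamilton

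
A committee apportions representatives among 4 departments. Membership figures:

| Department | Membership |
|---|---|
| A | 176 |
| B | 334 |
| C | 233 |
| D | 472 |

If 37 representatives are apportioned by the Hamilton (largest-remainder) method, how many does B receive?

Standard divisor: 1215 ÷ 37 ≈ 32.838.
Standard quotas: A 5.360, B 10.171, C 7.095, D 14.374.
Lower quotas: A 5, B 10, C 7, D 14 (sum 36, leaving 1 seat).
Remainders in descending order: D 0.374, A 0.360, B 0.171, C 0.095.
Largest remainder: D receives the extra seat.
B receives 10.

10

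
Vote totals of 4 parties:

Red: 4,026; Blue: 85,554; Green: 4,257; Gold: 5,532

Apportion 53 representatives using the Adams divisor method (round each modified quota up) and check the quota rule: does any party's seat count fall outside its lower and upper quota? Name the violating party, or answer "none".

Standard quotas: Red 2.147, Blue 45.632, Green 2.271, Gold 2.951.
Adams allocation: Red 3, Blue 44, Green 3, Gold 3.
Blue has quota 45.632 (lower 45, upper 46) but receives 44 — outside the quota interval.

Blue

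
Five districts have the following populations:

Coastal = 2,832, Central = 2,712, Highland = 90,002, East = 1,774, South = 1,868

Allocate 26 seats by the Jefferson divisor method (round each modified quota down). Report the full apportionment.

Coastal 0, Central 0, Highland 26, East 0, South 0

Standard divisor 99188/26 ≈ 3814.923; standard quotas: Coastal 0.742, Central 0.711, Highland 23.592, East 0.465, South 0.490.
Rounding down gives 0, 0, 23, 0, 0 = 23 seats, so the divisor must be adjusted.
With modified divisor 3400: modified quotas Coastal 0.833, Central 0.798, Highland 26.471, East 0.522, South 0.549.
Rounding down: Coastal 0, Central 0, Highland 26, East 0, South 0 (total 26).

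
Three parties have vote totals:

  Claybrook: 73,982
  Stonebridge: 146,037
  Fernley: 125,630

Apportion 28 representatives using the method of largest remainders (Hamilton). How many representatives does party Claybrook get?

6

Total 345649; standard divisor 345649/28 ≈ 12344.607.
Standard quotas: Claybrook 5.9931, Stonebridge 11.8300, Fernley 10.1769.
Lower quotas: Claybrook 5, Stonebridge 11, Fernley 10 (sum 26, leaving 2 seats).
Remainders in descending order: Claybrook 0.9931, Stonebridge 0.8300, Fernley 0.1769.
The surplus seats go to Claybrook, Stonebridge.
Claybrook receives 6.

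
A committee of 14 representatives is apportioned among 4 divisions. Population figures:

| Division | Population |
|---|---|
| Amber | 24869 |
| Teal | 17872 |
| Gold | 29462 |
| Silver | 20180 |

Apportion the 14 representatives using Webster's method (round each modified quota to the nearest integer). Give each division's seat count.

Amber=4; Teal=3; Gold=4; Silver=3

Standard divisor 92383/14 ≈ 6598.786; standard quotas: Amber 3.769, Teal 2.708, Gold 4.465, Silver 3.058.
Rounding to the nearest integer gives Amber 4, Teal 3, Gold 4, Silver 3 — total 14, matching the house size, so no adjustment is needed.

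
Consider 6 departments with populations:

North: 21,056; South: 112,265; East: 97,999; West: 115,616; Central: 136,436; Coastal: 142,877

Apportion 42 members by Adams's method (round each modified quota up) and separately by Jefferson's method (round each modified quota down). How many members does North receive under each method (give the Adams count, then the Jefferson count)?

2 and 1

Adams: North 2, South 7, East 7, West 8, Central 9, Coastal 9.
Jefferson: North 1, South 8, East 6, West 8, Central 9, Coastal 10.
North gets 2 under Adams and 1 under Jefferson.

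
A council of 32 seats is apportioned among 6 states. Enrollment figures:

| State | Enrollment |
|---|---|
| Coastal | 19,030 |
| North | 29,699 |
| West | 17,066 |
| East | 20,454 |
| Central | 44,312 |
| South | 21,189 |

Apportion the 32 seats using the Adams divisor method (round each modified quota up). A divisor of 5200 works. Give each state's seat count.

Coastal=4, North=6, West=4, East=4, Central=9, South=5

With modified divisor 5200: modified quotas Coastal 3.660, North 5.711, West 3.282, East 3.933, Central 8.522, South 4.075.
Rounding up: Coastal 4, North 6, West 4, East 4, Central 9, South 5 (total 32).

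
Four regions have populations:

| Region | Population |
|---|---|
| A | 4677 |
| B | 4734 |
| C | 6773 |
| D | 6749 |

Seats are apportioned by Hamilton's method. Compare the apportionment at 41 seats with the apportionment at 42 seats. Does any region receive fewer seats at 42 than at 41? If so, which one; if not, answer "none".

At 41 seats: A 8, B 9, C 12, D 12.
At 42 seats: A 9, B 9, C 12, D 12.
No region's allocation decreased.

none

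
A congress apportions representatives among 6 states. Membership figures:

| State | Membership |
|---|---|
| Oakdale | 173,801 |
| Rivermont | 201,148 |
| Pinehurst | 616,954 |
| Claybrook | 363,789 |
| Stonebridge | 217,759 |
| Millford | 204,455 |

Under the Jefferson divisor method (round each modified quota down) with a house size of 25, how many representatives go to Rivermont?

Standard divisor 1777906/25 ≈ 71116.24; standard quotas: Oakdale 2.444, Rivermont 2.828, Pinehurst 8.675, Claybrook 5.115, Stonebridge 3.062, Millford 2.875.
Rounding down gives 2, 2, 8, 5, 3, 2 = 22 seats, so the divisor must be adjusted.
With modified divisor 64400: modified quotas Oakdale 2.699, Rivermont 3.123, Pinehurst 9.580, Claybrook 5.649, Stonebridge 3.381, Millford 3.175.
Rounding down: Oakdale 2, Rivermont 3, Pinehurst 9, Claybrook 5, Stonebridge 3, Millford 3 (total 25).
Rivermont receives 3.

3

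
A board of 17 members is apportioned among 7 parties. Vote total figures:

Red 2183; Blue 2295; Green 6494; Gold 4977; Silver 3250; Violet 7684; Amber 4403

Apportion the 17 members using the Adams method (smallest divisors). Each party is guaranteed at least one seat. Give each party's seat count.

Red=1, Blue=2, Green=3, Gold=3, Silver=2, Violet=4, Amber=2

Standard divisor 31286/17 ≈ 1840.353; standard quotas: Red 1.186, Blue 1.247, Green 3.529, Gold 2.704, Silver 1.766, Violet 4.175, Amber 2.392.
Rounding up gives 2, 2, 4, 3, 2, 5, 3 = 21 seats, so the divisor must be adjusted.
With modified divisor 2250: modified quotas Red 0.970, Blue 1.020, Green 2.886, Gold 2.212, Silver 1.444, Violet 3.415, Amber 1.957.
Rounding up: Red 1, Blue 2, Green 3, Gold 3, Silver 2, Violet 4, Amber 2 (total 17).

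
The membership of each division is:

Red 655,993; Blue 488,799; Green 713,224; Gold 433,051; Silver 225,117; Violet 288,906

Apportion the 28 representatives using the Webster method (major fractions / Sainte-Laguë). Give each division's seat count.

Standard divisor 2805090/28 ≈ 100181.786; standard quotas: Red 6.548, Blue 4.879, Green 7.119, Gold 4.323, Silver 2.247, Violet 2.884.
Rounding to the nearest integer gives Red 7, Blue 5, Green 7, Gold 4, Silver 2, Violet 3 — total 28, matching the house size, so no adjustment is needed.

Red 7; Blue 5; Green 7; Gold 4; Silver 2; Violet 3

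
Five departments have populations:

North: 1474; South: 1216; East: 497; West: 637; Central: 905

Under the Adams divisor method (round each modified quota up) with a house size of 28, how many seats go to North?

9

Standard divisor 4729/28 ≈ 168.893; standard quotas: North 8.727, South 7.200, East 2.943, West 3.772, Central 5.358.
Rounding up gives 9, 8, 3, 4, 6 = 30 seats, so the divisor must be adjusted.
With modified divisor 183: modified quotas North 8.055, South 6.645, East 2.716, West 3.481, Central 4.945.
Rounding up: North 9, South 7, East 3, West 4, Central 5 (total 28).
North receives 9.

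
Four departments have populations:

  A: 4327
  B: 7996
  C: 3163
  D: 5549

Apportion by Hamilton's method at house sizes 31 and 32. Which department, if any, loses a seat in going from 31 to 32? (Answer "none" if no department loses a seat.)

At 31 seats: A 6, B 12, C 5, D 8.
At 32 seats: A 7, B 12, C 5, D 8.
No department's allocation decreased.

none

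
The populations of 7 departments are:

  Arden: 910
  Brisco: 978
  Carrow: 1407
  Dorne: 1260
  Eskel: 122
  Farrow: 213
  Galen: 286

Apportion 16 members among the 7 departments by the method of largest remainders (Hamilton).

The standard divisor is 5176/16 ≈ 323.5.
Standard quotas: Arden 2.813, Brisco 3.023, Carrow 4.349, Dorne 3.895, Eskel 0.377, Farrow 0.658, Galen 0.884.
Lower quotas: Arden 2, Brisco 3, Carrow 4, Dorne 3, Eskel 0, Farrow 0, Galen 0 (sum 12, leaving 4 seats).
Remainders in descending order: Dorne 0.895, Galen 0.884, Arden 0.813, Farrow 0.658, Eskel 0.377, Carrow 0.349, Brisco 0.023.
Largest remainders: Dorne, Galen, Arden, Farrow receive the extra seats.

Arden 3; Brisco 3; Carrow 4; Dorne 4; Eskel 0; Farrow 1; Galen 1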